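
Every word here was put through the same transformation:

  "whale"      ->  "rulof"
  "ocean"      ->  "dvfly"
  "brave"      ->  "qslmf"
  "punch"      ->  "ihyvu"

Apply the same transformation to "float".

w(22)→r(17) and h(7)→u(20) fit y≡5x+11 (mod 26); the inverse of 5 mod 26 is 21. This is an affine cipher: with a=0,…,z=25, each position x becomes (5x+11) mod 26.
Applying it to float: f(5)→5·5+11≡10=k; l(11)→5·11+11≡14=o; o(14)→5·14+11≡3=d; a(0)→5·0+11≡11=l; t(19)→5·19+11≡2=c (all mod 26).

kodlc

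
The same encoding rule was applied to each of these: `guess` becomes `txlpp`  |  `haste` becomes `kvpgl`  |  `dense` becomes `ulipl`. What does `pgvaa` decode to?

g(6)→t(19) and u(20)→x(23) fit y≡17x+21 (mod 26); the inverse of 17 mod 26 is 23. Each letter's alphabet position (a=0..z=25) is mapped through 17·x+21 mod 26 — an affine cipher.
Reversing it on pgvaa: p(15)→23·(15−21)≡18=s; g(6)→23·(6−21)≡19=t; v(21)→23·(21−21)≡0=a; a(0)→23·(0−21)≡11=l; a(0)→23·(0−21)≡11=l (all mod 26).

stall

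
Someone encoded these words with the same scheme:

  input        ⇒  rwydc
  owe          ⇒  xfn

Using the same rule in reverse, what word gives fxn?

Compare letters: i→r is +9, n→w is +9, p→y is +9 — a constant shift. This is a Caesar cipher with shift 9.
Reversing it on fxn: f−9=w, x−9=o, n−9=e.

woe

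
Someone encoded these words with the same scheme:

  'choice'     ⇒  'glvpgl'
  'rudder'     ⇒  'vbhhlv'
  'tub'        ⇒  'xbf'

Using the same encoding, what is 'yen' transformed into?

clr

The shift depends on letter class: consonant c→g is +4, but vowel o→v is +7. Vowels shift forward by 7 and consonants shift forward by 4.
Applying it to yen: y(cons)+4=c, e(vowel)+7=l, n(cons)+4=r.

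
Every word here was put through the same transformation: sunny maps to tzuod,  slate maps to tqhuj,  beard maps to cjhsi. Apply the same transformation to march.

nfydm

Shifts by position in sunny: pos 0: s→t (+1), pos 1: u→z (+5), pos 2: n→u (+7), pos 3: n→o (+1), pos 4: y→d (+5) — repeating every 3. It's a Vigenère-style cipher with numeric key [1,5,7]: position i shifts by key[i mod 3].
On march: m+1=n, a+5=f, r+7=y, c+1=d, h+5=m.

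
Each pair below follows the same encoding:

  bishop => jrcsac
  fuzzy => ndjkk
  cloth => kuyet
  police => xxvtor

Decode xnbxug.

permit

Letter i (0-indexed) is shifted by i+8, so successive shifts are 8, 9, 10, ….
Reversing it on xnbxug: x−8=p, n−9=e, b−10=r, x−11=m, u−12=i, g−13=t.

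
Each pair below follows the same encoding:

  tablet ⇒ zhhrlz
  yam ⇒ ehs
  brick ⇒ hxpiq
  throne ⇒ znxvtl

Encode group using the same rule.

mxvbv

The shift depends on letter class: consonant t→z is +6, but vowel a→h is +7. The rule splits by letter class: vowels +7, consonants +6.
For group: g(cons)+6=m, r(cons)+6=x, o(vowel)+7=v, u(vowel)+7=b, p(cons)+6=v.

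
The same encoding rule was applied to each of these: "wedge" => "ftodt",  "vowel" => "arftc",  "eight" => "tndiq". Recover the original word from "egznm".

brain

w(22)→f(5) and e(4)→t(19) fit y≡5x+25 (mod 26); the inverse of 5 mod 26 is 21. This is an affine cipher: with a=0,…,z=25, each position x becomes (5x+25) mod 26.
Decoding egznm: e(4)→21·(4−25)≡1=b; g(6)→21·(6−25)≡17=r; z(25)→21·(25−25)≡0=a; n(13)→21·(13−25)≡8=i; m(12)→21·(12−25)≡13=n (all mod 26).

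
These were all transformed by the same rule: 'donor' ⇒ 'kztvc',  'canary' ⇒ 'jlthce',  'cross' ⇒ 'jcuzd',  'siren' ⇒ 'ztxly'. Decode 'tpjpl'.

Shifts by position in donor: pos 0: d→k (+7), pos 1: o→z (+11), pos 2: n→t (+6), pos 3: o→v (+7), pos 4: r→c (+11) — repeating every 3. A repeating key of period 3 is used — shifts +7, +11, +6 over and over.
Reversing it on tpjpl: t−7=m, p−11=e, j−6=d, p−7=i, l−11=a.

media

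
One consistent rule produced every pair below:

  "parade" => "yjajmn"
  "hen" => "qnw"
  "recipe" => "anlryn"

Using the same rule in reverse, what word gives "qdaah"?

Compare letters: p→y is +9, a→j is +9, r→a is +9 — a constant shift. It's a constant shift of +9 (ROT9).
Decoding qdaah: q−9=h, d−9=u, a−9=r, a−9=r, h−9=y.

hurry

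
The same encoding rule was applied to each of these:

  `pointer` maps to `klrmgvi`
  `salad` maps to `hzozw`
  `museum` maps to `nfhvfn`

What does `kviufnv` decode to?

Letters are reflected about the middle of the alphabet (position → 25−position): Atbash.
Undoing it on kviufnv: k↔p, v↔e, i↔r, u↔f, f↔u, n↔m, v↔e.

perfume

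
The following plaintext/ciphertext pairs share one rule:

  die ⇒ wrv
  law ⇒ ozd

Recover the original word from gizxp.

track

Each pair mirrors across the alphabet (d↔w, i↔r, e↔v): positions sum to 25. Each letter is replaced by its mirror in the alphabet: a↔z, b↔y, c↔x, and so on (the Atbash cipher).
Decoding gizxp: g↔t, i↔r, z↔a, x↔c, p↔k.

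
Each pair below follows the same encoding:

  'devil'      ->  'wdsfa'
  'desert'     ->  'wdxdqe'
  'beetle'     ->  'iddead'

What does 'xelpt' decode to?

stuck

Treating letters as 0–25, the rule is x ↦ 7x + 1 (mod 26).
Undoing it on xelpt: x(23)→15·(23−1)≡18=s; e(4)→15·(4−1)≡19=t; l(11)→15·(11−1)≡20=u; p(15)→15·(15−1)≡2=c; t(19)→15·(19−1)≡10=k (all mod 26).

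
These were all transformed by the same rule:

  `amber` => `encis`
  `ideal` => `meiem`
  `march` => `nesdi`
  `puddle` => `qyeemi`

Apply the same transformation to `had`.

iee

Vowels shift forward by 4 and consonants shift forward by 1.
For had: h(cons)+1=i, a(vowel)+4=e, d(cons)+1=e.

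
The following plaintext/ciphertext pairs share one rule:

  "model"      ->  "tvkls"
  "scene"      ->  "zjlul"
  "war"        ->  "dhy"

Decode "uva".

Compare letters: m→t is +7, o→v is +7, d→k is +7 — a constant shift. Every letter moves 7 places later in the alphabet, wrapping around z→a.
Decoding uva: u−7=n, v−7=o, a−7=t.

not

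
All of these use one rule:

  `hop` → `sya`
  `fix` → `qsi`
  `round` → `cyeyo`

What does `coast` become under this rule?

The shift depends on letter class: consonant h→s is +11, but vowel o→y is +10. Two shifts are in play — +10 for a/e/i/o/u, +11 for every other letter.
For coast: c(cons)+11=n, o(vowel)+10=y, a(vowel)+10=k, s(cons)+11=d, t(cons)+11=e.

nykde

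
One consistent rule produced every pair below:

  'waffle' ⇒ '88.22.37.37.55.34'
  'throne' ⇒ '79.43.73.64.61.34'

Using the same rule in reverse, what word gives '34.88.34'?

ewe

w(#23)→88 and a(#1)→22: differences scale by 3, so n = 3·pos + 19. The formula is n = 3×(alphabet index, a=1) + 19.
Undoing it on 34.88.34: 34→(34−19)÷3=5=e, 88→(88−19)÷3=23=w, 34→(34−19)÷3=5=e.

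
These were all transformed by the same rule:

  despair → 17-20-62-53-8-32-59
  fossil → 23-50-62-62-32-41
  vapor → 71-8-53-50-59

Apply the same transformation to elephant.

The formula is n = 3×(alphabet index, a=1) + 5.
For elephant: e=5→20, l=12→41, e=5→20, p=16→53, h=8→29, a=1→8, n=14→47, t=20→65.

20-41-20-53-29-8-47-65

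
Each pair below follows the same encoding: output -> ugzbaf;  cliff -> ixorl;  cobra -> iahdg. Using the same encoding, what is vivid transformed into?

bubuj

Shifts by position in output: pos 0: o→u (+6), pos 1: u→g (+12), pos 2: t→z (+6), pos 3: p→b (+12) — repeating every 2. A repeating key of period 2 is used — shifts +6, +12 over and over.
On vivid: v+6=b, i+12=u, v+6=b, i+12=u, d+6=j.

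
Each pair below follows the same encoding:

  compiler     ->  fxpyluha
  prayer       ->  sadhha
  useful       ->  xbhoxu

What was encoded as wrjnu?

Shifts by position in compiler: pos 0: c→f (+3), pos 1: o→x (+9), pos 2: m→p (+3), pos 3: p→y (+9) — repeating every 2. The shifts repeat in a cycle of length 2: positions 0,1,… shift by +3, +9, then the pattern repeats.
Undoing it on wrjnu: w−3=t, r−9=i, j−3=g, n−9=e, u−3=r.

tiger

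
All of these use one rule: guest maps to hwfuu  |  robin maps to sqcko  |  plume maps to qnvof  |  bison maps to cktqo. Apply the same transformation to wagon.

Shifts by position in guest: pos 0: g→h (+1), pos 1: u→w (+2), pos 2: e→f (+1), pos 3: s→u (+2) — repeating every 2. It's a Vigenère-style cipher with numeric key [1,2]: position i shifts by key[i mod 2].
For wagon: w+1=x, a+2=c, g+1=h, o+2=q, n+1=o.

xchqo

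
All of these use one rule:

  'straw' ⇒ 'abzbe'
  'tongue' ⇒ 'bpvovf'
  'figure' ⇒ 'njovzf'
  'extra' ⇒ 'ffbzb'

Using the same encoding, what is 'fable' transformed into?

The shift depends on letter class: consonant s→a is +8, but vowel a→b is +1. The rule splits by letter class: vowels +1, consonants +8.
On fable: f(cons)+8=n, a(vowel)+1=b, b(cons)+8=j, l(cons)+8=t, e(vowel)+1=f.

nbjtf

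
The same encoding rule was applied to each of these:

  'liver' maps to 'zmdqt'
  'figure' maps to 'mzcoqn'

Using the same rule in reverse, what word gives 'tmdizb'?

travel

The output letters match the input read backwards, each shifted +8: liver reversed is revil. Read the word backwards and shift each letter +8.
Reversing it on tmdizb: shift back: t−8=l, m−8=e, d−8=v, i−8=a, z−8=r, b−8=t → levart; then reverse → travel.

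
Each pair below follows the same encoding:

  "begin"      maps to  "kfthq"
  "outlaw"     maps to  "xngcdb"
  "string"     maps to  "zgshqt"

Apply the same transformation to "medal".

jfydc

Each letter's alphabet position (a=0..z=25) is mapped through 7·x+3 mod 26 — an affine cipher.
On medal: m(12)→7·12+3≡9=j; e(4)→7·4+3≡5=f; d(3)→7·3+3≡24=y; a(0)→7·0+3≡3=d; l(11)→7·11+3≡2=c (all mod 26).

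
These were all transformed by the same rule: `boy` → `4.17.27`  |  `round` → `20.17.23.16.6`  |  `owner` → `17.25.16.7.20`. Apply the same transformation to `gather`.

b is letter #2 and maps to 4: an offset of 2. The number is (letter's place in the alphabet, a=1) + 2.
On gather: g=7→9, a=1→3, t=20→22, h=8→10, e=5→7, r=18→20.

9.3.22.10.7.20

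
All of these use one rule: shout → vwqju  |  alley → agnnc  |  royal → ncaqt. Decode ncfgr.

pedal

The output letters match the input read backwards, each shifted +2: shout reversed is tuohs. The word is reversed, then every letter is shifted forward by 2.
Undoing it on ncfgr: shift back: n−2=l, c−2=a, f−2=d, g−2=e, r−2=p → ladep; then reverse → pedal.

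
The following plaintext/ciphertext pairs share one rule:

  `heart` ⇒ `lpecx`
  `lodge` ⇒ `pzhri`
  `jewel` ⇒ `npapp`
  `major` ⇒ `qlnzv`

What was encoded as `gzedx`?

coast

Shifts by position in heart: pos 0: h→l (+4), pos 1: e→p (+11), pos 2: a→e (+4), pos 3: r→c (+11) — repeating every 2. It's a Vigenère-style cipher with numeric key [4,11]: position i shifts by key[i mod 2].
Decoding gzedx: g−4=c, z−11=o, e−4=a, d−11=s, x−4=t.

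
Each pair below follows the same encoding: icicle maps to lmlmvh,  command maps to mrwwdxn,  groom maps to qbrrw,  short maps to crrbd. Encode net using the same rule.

The shift depends on letter class: consonant c→m is +10, but vowel i→l is +3. Two shifts are in play — +3 for a/e/i/o/u, +10 for every other letter.
Applying it to net: n(cons)+10=x, e(vowel)+3=h, t(cons)+10=d.

xhd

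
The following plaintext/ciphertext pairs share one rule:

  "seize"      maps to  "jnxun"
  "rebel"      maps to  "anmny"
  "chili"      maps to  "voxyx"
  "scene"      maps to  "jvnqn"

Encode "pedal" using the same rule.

inedy

s(18)→j(9) and e(4)→n(13) fit y≡9x+3 (mod 26); the inverse of 9 mod 26 is 3. Each letter's alphabet position (a=0..z=25) is mapped through 9·x+3 mod 26 — an affine cipher.
For pedal: p(15)→9·15+3≡8=i; e(4)→9·4+3≡13=n; d(3)→9·3+3≡4=e; a(0)→9·0+3≡3=d; l(11)→9·11+3≡24=y (all mod 26).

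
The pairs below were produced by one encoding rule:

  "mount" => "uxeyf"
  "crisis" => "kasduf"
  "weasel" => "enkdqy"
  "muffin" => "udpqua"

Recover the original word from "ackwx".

In mount: m→u is +8, o→x is +9, u→e is +10, n→y is +11 — the shift increases by 1 each position. Each letter shifts forward by (position + 8), i.e. 8, 9, 10, … — the shift grows by one for each successive letter.
Undoing it on ackwx: a−8=s, c−9=t, k−10=a, w−11=l, x−12=l.

stall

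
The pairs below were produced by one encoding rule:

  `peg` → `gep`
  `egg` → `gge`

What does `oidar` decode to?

The output letters match the input read backwards: peg reversed is gep. The word is simply reversed.
Reversing it on oidar: then reverse → radio.

radio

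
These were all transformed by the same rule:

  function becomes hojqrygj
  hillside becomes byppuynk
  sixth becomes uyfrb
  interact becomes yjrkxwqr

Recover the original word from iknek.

This is an affine cipher: with a=0,…,z=25, each position x becomes (23x+22) mod 26.
Reversing it on iknek: i(8)→17·(8−22)≡22=w; k(10)→17·(10−22)≡4=e; n(13)→17·(13−22)≡3=d; e(4)→17·(4−22)≡6=g; k(10)→17·(10−22)≡4=e (all mod 26).

wedge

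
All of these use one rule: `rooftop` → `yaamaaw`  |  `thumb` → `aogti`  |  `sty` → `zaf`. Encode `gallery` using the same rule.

nmssqyf

Vowels shift forward by 12 and consonants shift forward by 7.
Applying it to gallery: g(cons)+7=n, a(vowel)+12=m, l(cons)+7=s, l(cons)+7=s, e(vowel)+12=q, r(cons)+7=y, y(cons)+7=f.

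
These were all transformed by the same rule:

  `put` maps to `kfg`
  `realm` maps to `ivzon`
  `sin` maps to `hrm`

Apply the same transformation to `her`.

Each pair mirrors across the alphabet (p↔k, u↔f, t↔g): positions sum to 25. Each letter is replaced by its mirror in the alphabet: a↔z, b↔y, c↔x, and so on (the Atbash cipher).
On her: h↔s, e↔v, r↔i.

svi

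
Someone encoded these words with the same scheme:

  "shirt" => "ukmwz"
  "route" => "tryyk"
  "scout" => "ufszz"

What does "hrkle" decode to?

foggy

In shirt: s→u is +2, h→k is +3, i→m is +4, r→w is +5 — the shift increases by 1 each position. Each letter shifts forward by (position + 2), i.e. 2, 3, 4, … — the shift grows by one for each successive letter.
Decoding hrkle: h−2=f, r−3=o, k−4=g, l−5=g, e−6=y.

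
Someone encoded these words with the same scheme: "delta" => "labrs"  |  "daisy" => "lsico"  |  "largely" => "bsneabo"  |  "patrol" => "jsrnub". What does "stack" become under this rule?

crswm

Treating letters as 0–25, the rule is x ↦ 15x + 18 (mod 26).
For stack: s(18)→15·18+18≡2=c; t(19)→15·19+18≡17=r; a(0)→15·0+18≡18=s; c(2)→15·2+18≡22=w; k(10)→15·10+18≡12=m (all mod 26).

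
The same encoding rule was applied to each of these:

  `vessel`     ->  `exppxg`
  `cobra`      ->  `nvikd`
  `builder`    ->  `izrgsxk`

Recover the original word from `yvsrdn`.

v(21)→e(4) and e(4)→x(23) fit y≡5x+3 (mod 26); the inverse of 5 mod 26 is 21. This is an affine cipher: with a=0,…,z=25, each position x becomes (5x+3) mod 26.
Reversing it on yvsrdn: y(24)→21·(24−3)≡25=z; v(21)→21·(21−3)≡14=o; s(18)→21·(18−3)≡3=d; r(17)→21·(17−3)≡8=i; d(3)→21·(3−3)≡0=a; n(13)→21·(13−3)≡2=c (all mod 26).

zodiac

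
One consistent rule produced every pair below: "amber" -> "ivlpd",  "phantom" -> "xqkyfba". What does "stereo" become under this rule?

acocqb

In amber: a→i is +8, m→v is +9, b→l is +10, e→p is +11 — the shift increases by 1 each position. The shift increases by 1 at each position, starting from +8: 8, 9, 10, ….
Applying it to stereo: s+8=a, t+9=c, e+10=o, r+11=c, e+12=q, o+13=b.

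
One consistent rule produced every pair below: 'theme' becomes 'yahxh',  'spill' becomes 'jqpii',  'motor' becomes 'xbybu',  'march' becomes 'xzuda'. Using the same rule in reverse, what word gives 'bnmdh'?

ounce

This is an affine cipher: with a=0,…,z=25, each position x becomes (15x+25) mod 26.
Undoing it on bnmdh: b(1)→7·(1−25)≡14=o; n(13)→7·(13−25)≡20=u; m(12)→7·(12−25)≡13=n; d(3)→7·(3−25)≡2=c; h(7)→7·(7−25)≡4=e (all mod 26).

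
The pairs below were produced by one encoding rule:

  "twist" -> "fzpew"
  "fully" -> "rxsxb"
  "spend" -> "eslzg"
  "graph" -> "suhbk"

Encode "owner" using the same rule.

Shifts by position in twist: pos 0: t→f (+12), pos 1: w→z (+3), pos 2: i→p (+7), pos 3: s→e (+12), pos 4: t→w (+3) — repeating every 3. The shifts repeat in a cycle of length 3: positions 0,1,… shift by +12, +3, +7, then the pattern repeats.
On owner: o+12=a, w+3=z, n+7=u, e+12=q, r+3=u.

azuqu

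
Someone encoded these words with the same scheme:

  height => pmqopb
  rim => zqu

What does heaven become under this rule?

pmidmv

Compare letters: h→p is +8, e→m is +8, i→q is +8 — a constant shift. It's a constant shift of +8 (ROT8).
Applying it to heaven: h+8=p, e+8=m, a+8=i, v+8=d, e+8=m, n+8=v.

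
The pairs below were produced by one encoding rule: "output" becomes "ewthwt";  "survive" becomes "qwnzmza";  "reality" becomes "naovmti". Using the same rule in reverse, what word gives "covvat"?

wallet

o(14)→e(4) and u(20)→w(22) fit y≡3x+14 (mod 26); the inverse of 3 mod 26 is 9. Treating letters as 0–25, the rule is x ↦ 3x + 14 (mod 26).
Reversing it on covvat: c(2)→9·(2−14)≡22=w; o(14)→9·(14−14)≡0=a; v(21)→9·(21−14)≡11=l; v(21)→9·(21−14)≡11=l; a(0)→9·(0−14)≡4=e; t(19)→9·(19−14)≡19=t (all mod 26).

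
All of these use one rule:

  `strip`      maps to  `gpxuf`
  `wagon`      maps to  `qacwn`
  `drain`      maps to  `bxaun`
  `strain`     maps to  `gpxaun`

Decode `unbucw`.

Treating letters as 0–25, the rule is x ↦ 9x + 0 (mod 26).
Undoing it on unbucw: u(20)→3·(20−0)≡8=i; n(13)→3·(13−0)≡13=n; b(1)→3·(1−0)≡3=d; u(20)→3·(20−0)≡8=i; c(2)→3·(2−0)≡6=g; w(22)→3·(22−0)≡14=o (all mod 26).

indigo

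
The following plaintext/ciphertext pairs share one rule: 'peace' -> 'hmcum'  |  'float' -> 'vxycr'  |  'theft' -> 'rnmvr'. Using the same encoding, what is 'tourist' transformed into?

This is an affine cipher: with a=0,…,z=25, each position x becomes (9x+2) mod 26.
For tourist: t(19)→9·19+2≡17=r; o(14)→9·14+2≡24=y; u(20)→9·20+2≡0=a; r(17)→9·17+2≡25=z; i(8)→9·8+2≡22=w; s(18)→9·18+2≡8=i; t(19)→9·19+2≡17=r (all mod 26).

ryazwir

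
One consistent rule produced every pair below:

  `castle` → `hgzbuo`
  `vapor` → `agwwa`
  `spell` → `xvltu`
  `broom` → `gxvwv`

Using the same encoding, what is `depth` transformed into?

In castle: c→h is +5, a→g is +6, s→z is +7, t→b is +8 — the shift increases by 1 each position. Letter i (0-indexed) is shifted by i+5, so successive shifts are 5, 6, 7, ….
For depth: d+5=i, e+6=k, p+7=w, t+8=b, h+9=q.

ikwbq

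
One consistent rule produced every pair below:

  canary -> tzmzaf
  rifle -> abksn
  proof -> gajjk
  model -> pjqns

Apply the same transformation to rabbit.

azwwbu

c(2)→t(19) and a(0)→z(25) fit y≡23x+25 (mod 26); the inverse of 23 mod 26 is 17. Treating letters as 0–25, the rule is x ↦ 23x + 25 (mod 26).
For rabbit: r(17)→23·17+25≡0=a; a(0)→23·0+25≡25=z; b(1)→23·1+25≡22=w; b(1)→23·1+25≡22=w; i(8)→23·8+25≡1=b; t(19)→23·19+25≡20=u (all mod 26).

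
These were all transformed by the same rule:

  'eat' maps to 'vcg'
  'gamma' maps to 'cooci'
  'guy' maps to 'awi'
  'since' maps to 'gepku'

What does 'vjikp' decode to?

The output letters match the input read backwards, each shifted +2: eat reversed is tae. Two steps: reverse the string, then apply a Caesar shift of +2.
Decoding vjikp: shift back: v−2=t, j−2=h, i−2=g, k−2=i, p−2=n → thgin; then reverse → night.

night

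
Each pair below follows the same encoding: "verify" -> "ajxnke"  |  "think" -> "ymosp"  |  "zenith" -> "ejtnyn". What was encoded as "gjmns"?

begin

Shifts by position in verify: pos 0: v→a (+5), pos 1: e→j (+5), pos 2: r→x (+6), pos 3: i→n (+5), pos 4: f→k (+5), pos 5: y→e (+6) — repeating every 3. It's a Vigenère-style cipher with numeric key [5,5,6]: position i shifts by key[i mod 3].
Undoing it on gjmns: g−5=b, j−5=e, m−6=g, n−5=i, s−5=n.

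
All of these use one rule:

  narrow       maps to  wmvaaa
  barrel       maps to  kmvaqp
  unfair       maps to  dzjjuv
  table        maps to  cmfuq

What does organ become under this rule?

xdkjz

Shifts by position in narrow: pos 0: n→w (+9), pos 1: a→m (+12), pos 2: r→v (+4), pos 3: r→a (+9), pos 4: o→a (+12), pos 5: w→a (+4) — repeating every 3. It's a Vigenère-style cipher with numeric key [9,12,4]: position i shifts by key[i mod 3].
Applying it to organ: o+9=x, r+12=d, g+4=k, a+9=j, n+12=z.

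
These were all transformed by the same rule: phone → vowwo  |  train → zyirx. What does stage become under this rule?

yaipo

In phone: p→v is +6, h→o is +7, o→w is +8, n→w is +9 — the shift increases by 1 each position. The shift increases by 1 at each position, starting from +6: 6, 7, 8, ….
On stage: s+6=y, t+7=a, a+8=i, g+9=p, e+10=o.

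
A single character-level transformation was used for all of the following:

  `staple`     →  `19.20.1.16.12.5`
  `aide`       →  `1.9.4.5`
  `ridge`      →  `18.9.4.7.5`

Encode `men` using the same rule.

13.5.14

Each letter is replaced by its alphabet position (a=1, b=2, …, z=26).
For men: m=13→13, e=5→5, n=14→14.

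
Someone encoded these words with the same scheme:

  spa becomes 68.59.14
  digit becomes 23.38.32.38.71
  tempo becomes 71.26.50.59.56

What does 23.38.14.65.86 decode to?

s(#19)→68 and p(#16)→59: differences scale by 3, so n = 3·pos + 11. Each letter becomes 3×(its alphabet position, a=1..z=26) + 11.
Reversing it on 23.38.14.65.86: 23→(23−11)÷3=4=d, 38→(38−11)÷3=9=i, 14→(14−11)÷3=1=a, 65→(65−11)÷3=18=r, 86→(86−11)÷3=25=y.

diary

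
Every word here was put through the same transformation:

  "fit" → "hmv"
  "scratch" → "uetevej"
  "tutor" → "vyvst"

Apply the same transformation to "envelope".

The shift depends on letter class: consonant f→h is +2, but vowel i→m is +4. Vowels shift forward by 4 and consonants shift forward by 2.
On envelope: e(vowel)+4=i, n(cons)+2=p, v(cons)+2=x, e(vowel)+4=i, l(cons)+2=n, o(vowel)+4=s, p(cons)+2=r, e(vowel)+4=i.

ipxinsri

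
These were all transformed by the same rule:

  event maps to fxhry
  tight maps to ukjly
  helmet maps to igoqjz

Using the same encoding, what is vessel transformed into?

In event: e→f is +1, v→x is +2, e→h is +3, n→r is +4 — the shift increases by 1 each position. Letter i (0-indexed) is shifted by i+1, so successive shifts are 1, 2, 3, ….
Applying it to vessel: v+1=w, e+2=g, s+3=v, s+4=w, e+5=j, l+6=r.

wgvwjr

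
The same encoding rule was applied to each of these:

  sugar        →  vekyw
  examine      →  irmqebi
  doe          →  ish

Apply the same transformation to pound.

Read the word backwards and shift each letter +4.
For pound: reverse → dnuop; then shift: d+4=h, n+4=r, u+4=y, o+4=s, p+4=t.

hryst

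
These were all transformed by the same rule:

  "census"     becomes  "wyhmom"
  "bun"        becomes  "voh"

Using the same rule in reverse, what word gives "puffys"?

Compare letters: c→w is +20, e→y is +20, n→h is +20 — a constant shift. Every letter moves 20 places later in the alphabet, wrapping around z→a.
Undoing it on puffys: p−20=v, u−20=a, f−20=l, f−20=l, y−20=e, s−20=y.

valley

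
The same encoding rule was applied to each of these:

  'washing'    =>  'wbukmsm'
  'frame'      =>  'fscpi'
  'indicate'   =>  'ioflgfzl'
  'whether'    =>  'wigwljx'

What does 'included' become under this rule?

In washing: w→w is +0, a→b is +1, s→u is +2, h→k is +3 — the shift increases by 1 each position. Letter i (0-indexed) is shifted by i+0, so successive shifts are 0, 1, 2, ….
For included: i+0=i, n+1=o, c+2=e, l+3=o, u+4=y, d+5=i, e+6=k, d+7=k.

ioeoyikk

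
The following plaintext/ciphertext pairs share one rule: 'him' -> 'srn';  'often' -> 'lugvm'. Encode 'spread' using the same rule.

Each pair mirrors across the alphabet (h↔s, i↔r, m↔n): positions sum to 25. This is the alphabet-reversal cipher (Atbash): a becomes z, b becomes y, etc.
On spread: s↔h, p↔k, r↔i, e↔v, a↔z, d↔w.

hkivzw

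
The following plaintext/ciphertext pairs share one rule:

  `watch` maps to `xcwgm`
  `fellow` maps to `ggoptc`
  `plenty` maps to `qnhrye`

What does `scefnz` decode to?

In watch: w→x is +1, a→c is +2, t→w is +3, c→g is +4 — the shift increases by 1 each position. Letter i (0-indexed) is shifted by i+1, so successive shifts are 1, 2, 3, ….
Reversing it on scefnz: s−1=r, c−2=a, e−3=b, f−4=b, n−5=i, z−6=t.

rabbit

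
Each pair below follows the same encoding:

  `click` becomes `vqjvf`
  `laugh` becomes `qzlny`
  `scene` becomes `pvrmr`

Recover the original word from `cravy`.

fetch

c(2)→v(21) and l(11)→q(16) fit y≡11x+25 (mod 26); the inverse of 11 mod 26 is 19. Treating letters as 0–25, the rule is x ↦ 11x + 25 (mod 26).
Decoding cravy: c(2)→19·(2−25)≡5=f; r(17)→19·(17−25)≡4=e; a(0)→19·(0−25)≡19=t; v(21)→19·(21−25)≡2=c; y(24)→19·(24−25)≡7=h (all mod 26).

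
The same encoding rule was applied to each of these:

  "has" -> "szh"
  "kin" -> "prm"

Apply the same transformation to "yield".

brvow

Each pair mirrors across the alphabet (h↔s, a↔z, s↔h): positions sum to 25. Letters are reflected about the middle of the alphabet (position → 25−position): Atbash.
For yield: y↔b, i↔r, e↔v, l↔o, d↔w.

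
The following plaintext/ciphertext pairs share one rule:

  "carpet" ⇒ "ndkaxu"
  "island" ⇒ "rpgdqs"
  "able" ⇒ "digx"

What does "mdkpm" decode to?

harsh

c(2)→n(13) and a(0)→d(3) fit y≡5x+3 (mod 26); the inverse of 5 mod 26 is 21. Each letter's alphabet position (a=0..z=25) is mapped through 5·x+3 mod 26 — an affine cipher.
Undoing it on mdkpm: m(12)→21·(12−3)≡7=h; d(3)→21·(3−3)≡0=a; k(10)→21·(10−3)≡17=r; p(15)→21·(15−3)≡18=s; m(12)→21·(12−3)≡7=h (all mod 26).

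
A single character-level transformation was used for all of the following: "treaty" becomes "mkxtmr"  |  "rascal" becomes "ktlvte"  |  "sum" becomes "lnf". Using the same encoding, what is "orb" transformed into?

Compare letters: t→m is +19, r→k is +19, e→x is +19 — a constant shift. This is a Caesar cipher with shift 19.
On orb: o+19=h, r+19=k, b+19=u.

hku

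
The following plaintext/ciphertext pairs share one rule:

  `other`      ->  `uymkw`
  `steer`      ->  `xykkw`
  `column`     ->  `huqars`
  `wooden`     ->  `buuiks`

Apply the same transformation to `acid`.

ghoi

The shift depends on letter class: consonant t→y is +5, but vowel o→u is +6. The rule splits by letter class: vowels +6, consonants +5.
Applying it to acid: a(vowel)+6=g, c(cons)+5=h, i(vowel)+6=o, d(cons)+5=i.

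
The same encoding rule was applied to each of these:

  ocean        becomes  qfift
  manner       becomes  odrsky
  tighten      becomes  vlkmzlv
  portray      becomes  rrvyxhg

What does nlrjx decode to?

Letter i (0-indexed) is shifted by i+2, so successive shifts are 2, 3, 4, ….
Undoing it on nlrjx: n−2=l, l−3=i, r−4=n, j−5=e, x−6=r.

liner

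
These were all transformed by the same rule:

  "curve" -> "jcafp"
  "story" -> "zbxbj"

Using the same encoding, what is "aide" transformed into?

hqmo

Letter i (0-indexed) is shifted by i+7, so successive shifts are 7, 8, 9, ….
On aide: a+7=h, i+8=q, d+9=m, e+10=o.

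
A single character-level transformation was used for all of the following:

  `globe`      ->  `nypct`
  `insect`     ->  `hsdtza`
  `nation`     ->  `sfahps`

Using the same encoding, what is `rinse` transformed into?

This is an affine cipher: with a=0,…,z=25, each position x becomes (23x+5) mod 26.
On rinse: r(17)→23·17+5≡6=g; i(8)→23·8+5≡7=h; n(13)→23·13+5≡18=s; s(18)→23·18+5≡3=d; e(4)→23·4+5≡19=t (all mod 26).

ghsdt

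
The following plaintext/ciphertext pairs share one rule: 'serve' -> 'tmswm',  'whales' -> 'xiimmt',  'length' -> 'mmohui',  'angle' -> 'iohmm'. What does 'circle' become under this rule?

The shift depends on letter class: consonant s→t is +1, but vowel e→m is +8. Two shifts are in play — +8 for a/e/i/o/u, +1 for every other letter.
On circle: c(cons)+1=d, i(vowel)+8=q, r(cons)+1=s, c(cons)+1=d, l(cons)+1=m, e(vowel)+8=m.

dqsdmm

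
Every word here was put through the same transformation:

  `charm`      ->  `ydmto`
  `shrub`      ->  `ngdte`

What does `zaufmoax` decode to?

location

The output letters match the input read backwards, each shifted +12: charm reversed is mrahc. Read the word backwards and shift each letter +12.
Undoing it on zaufmoax: shift back: z−12=n, a−12=o, u−12=i, f−12=t, m−12=a, o−12=c, a−12=o, x−12=l → noitacol; then reverse → location.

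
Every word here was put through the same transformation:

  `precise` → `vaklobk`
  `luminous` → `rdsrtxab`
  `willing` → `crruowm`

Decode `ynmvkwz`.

Shifts by position in precise: pos 0: p→v (+6), pos 1: r→a (+9), pos 2: e→k (+6), pos 3: c→l (+9) — repeating every 2. It's a Vigenère-style cipher with numeric key [6,9]: position i shifts by key[i mod 2].
Decoding ynmvkwz: y−6=s, n−9=e, m−6=g, v−9=m, k−6=e, w−9=n, z−6=t.

segment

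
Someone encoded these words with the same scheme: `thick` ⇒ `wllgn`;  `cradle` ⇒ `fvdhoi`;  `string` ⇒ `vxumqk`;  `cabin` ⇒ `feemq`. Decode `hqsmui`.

empire

Shifts by position in thick: pos 0: t→w (+3), pos 1: h→l (+4), pos 2: i→l (+3), pos 3: c→g (+4) — repeating every 2. The shifts repeat in a cycle of length 2: positions 0,1,… shift by +3, +4, then the pattern repeats.
Decoding hqsmui: h−3=e, q−4=m, s−3=p, m−4=i, u−3=r, i−4=e.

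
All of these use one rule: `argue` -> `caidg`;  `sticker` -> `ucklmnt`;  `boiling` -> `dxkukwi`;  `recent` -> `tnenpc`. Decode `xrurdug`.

visible

Shifts by position in argue: pos 0: a→c (+2), pos 1: r→a (+9), pos 2: g→i (+2), pos 3: u→d (+9) — repeating every 2. It's a Vigenère-style cipher with numeric key [2,9]: position i shifts by key[i mod 2].
Reversing it on xrurdug: x−2=v, r−9=i, u−2=s, r−9=i, d−2=b, u−9=l, g−2=e.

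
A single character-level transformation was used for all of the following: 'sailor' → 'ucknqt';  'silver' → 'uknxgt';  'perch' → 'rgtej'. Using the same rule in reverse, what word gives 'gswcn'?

It's a constant shift of +2 (ROT2).
Decoding gswcn: g−2=e, s−2=q, w−2=u, c−2=a, n−2=l.

equal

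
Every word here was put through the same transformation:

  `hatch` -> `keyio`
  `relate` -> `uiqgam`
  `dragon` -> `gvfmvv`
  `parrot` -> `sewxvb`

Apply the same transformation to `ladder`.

In hatch: h→k is +3, a→e is +4, t→y is +5, c→i is +6 — the shift increases by 1 each position. Letter i (0-indexed) is shifted by i+3, so successive shifts are 3, 4, 5, ….
Applying it to ladder: l+3=o, a+4=e, d+5=i, d+6=j, e+7=l, r+8=z.

oeijlz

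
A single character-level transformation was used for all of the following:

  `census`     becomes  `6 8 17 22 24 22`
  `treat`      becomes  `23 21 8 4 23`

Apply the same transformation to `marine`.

c is letter #3 and maps to 6: an offset of 3. The number is (letter's place in the alphabet, a=1) + 3.
For marine: m=13→16, a=1→4, r=18→21, i=9→12, n=14→17, e=5→8.

16 4 21 12 17 8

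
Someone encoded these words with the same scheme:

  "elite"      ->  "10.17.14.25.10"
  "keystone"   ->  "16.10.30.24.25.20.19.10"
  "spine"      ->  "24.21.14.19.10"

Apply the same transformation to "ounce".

20.26.19.8.10

The number is (letter's place in the alphabet, a=1) + 5.
For ounce: o=15→20, u=21→26, n=14→19, c=3→8, e=5→10.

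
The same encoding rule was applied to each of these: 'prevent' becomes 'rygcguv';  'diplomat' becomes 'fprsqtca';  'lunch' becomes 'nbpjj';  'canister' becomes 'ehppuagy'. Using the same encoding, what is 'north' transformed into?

pvtaj

The shifts repeat in a cycle of length 2: positions 0,1,… shift by +2, +7, then the pattern repeats.
For north: n+2=p, o+7=v, r+2=t, t+7=a, h+2=j.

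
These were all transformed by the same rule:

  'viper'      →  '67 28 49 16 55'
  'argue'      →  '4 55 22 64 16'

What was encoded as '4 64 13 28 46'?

Each letter becomes 3×(its alphabet position, a=1..z=26) + 1.
Reversing it on 4 64 13 28 46: 4→(4−1)÷3=1=a, 64→(64−1)÷3=21=u, 13→(13−1)÷3=4=d, 28→(28−1)÷3=9=i, 46→(46−1)÷3=15=o.

audio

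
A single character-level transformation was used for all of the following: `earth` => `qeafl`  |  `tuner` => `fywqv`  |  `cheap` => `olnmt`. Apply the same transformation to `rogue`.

dspgi

Shifts by position in earth: pos 0: e→q (+12), pos 1: a→e (+4), pos 2: r→a (+9), pos 3: t→f (+12), pos 4: h→l (+4) — repeating every 3. The shifts repeat in a cycle of length 3: positions 0,1,… shift by +12, +4, +9, then the pattern repeats.
Applying it to rogue: r+12=d, o+4=s, g+9=p, u+12=g, e+4=i.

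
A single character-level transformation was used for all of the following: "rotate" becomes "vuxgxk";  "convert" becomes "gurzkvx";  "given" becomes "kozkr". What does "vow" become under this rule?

The shift depends on letter class: consonant r→v is +4, but vowel o→u is +6. Vowels shift forward by 6 and consonants shift forward by 4.
For vow: v(cons)+4=z, o(vowel)+6=u, w(cons)+4=a.

zua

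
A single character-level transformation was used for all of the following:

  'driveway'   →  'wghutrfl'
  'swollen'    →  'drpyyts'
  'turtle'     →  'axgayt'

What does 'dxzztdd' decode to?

success

Each letter's alphabet position (a=0..z=25) is mapped through 23·x+5 mod 26 — an affine cipher.
Reversing it on dxzztdd: d(3)→17·(3−5)≡18=s; x(23)→17·(23−5)≡20=u; z(25)→17·(25−5)≡2=c; z(25)→17·(25−5)≡2=c; t(19)→17·(19−5)≡4=e; d(3)→17·(3−5)≡18=s; d(3)→17·(3−5)≡18=s (all mod 26).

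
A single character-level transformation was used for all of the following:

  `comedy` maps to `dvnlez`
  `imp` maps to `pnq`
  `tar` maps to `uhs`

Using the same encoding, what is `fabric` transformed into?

ghcspd

The shift depends on letter class: consonant c→d is +1, but vowel o→v is +7. Vowels shift forward by 7 and consonants shift forward by 1.
For fabric: f(cons)+1=g, a(vowel)+7=h, b(cons)+1=c, r(cons)+1=s, i(vowel)+7=p, c(cons)+1=d.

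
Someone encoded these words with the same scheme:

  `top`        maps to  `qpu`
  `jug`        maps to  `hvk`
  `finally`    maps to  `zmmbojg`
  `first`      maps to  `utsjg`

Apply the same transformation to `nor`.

spo

The output letters match the input read backwards, each shifted +1: top reversed is pot. The word is reversed, then every letter is shifted forward by 1.
On nor: reverse → ron; then shift: r+1=s, o+1=p, n+1=o.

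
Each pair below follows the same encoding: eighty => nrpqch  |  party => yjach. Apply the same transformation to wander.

Compare letters: e→n is +9, i→r is +9, g→p is +9 — a constant shift. This is a Caesar cipher with shift 9.
For wander: w+9=f, a+9=j, n+9=w, d+9=m, e+9=n, r+9=a.

fjwmna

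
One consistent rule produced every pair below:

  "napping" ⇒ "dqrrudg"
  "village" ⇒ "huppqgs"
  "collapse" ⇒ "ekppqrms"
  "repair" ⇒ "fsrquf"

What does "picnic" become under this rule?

ruedue

n(13)→d(3) and a(0)→q(16) fit y≡7x+16 (mod 26); the inverse of 7 mod 26 is 15. Each letter's alphabet position (a=0..z=25) is mapped through 7·x+16 mod 26 — an affine cipher.
On picnic: p(15)→7·15+16≡17=r; i(8)→7·8+16≡20=u; c(2)→7·2+16≡4=e; n(13)→7·13+16≡3=d; i(8)→7·8+16≡20=u; c(2)→7·2+16≡4=e (all mod 26).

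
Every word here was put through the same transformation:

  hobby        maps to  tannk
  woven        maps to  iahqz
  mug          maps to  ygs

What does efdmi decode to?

straw

Compare letters: h→t is +12, o→a is +12, b→n is +12 — a constant shift. Every letter moves 12 places later in the alphabet, wrapping around z→a.
Undoing it on efdmi: e−12=s, f−12=t, d−12=r, m−12=a, i−12=w.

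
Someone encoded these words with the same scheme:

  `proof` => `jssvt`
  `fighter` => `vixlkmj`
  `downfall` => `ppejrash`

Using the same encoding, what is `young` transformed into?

krysc

The output letters match the input read backwards, each shifted +4: proof reversed is foorp. The word is reversed, then every letter is shifted forward by 4.
Applying it to young: reverse → gnuoy; then shift: g+4=k, n+4=r, u+4=y, o+4=s, y+4=c.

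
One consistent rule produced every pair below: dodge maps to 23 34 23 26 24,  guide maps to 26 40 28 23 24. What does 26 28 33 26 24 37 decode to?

ginger

d is letter #4 and maps to 23: an offset of 19. Each letter is replaced by its alphabet position (a=1..z=26) + 19.
Decoding 26 28 33 26 24 37: 26→(26−19)÷1=7=g, 28→(28−19)÷1=9=i, 33→(33−19)÷1=14=n, 26→(26−19)÷1=7=g, 24→(24−19)÷1=5=e, 37→(37−19)÷1=18=r.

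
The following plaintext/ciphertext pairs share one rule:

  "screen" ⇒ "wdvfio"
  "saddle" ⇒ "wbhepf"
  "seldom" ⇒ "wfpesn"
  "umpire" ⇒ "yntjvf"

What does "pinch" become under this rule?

Shifts by position in screen: pos 0: s→w (+4), pos 1: c→d (+1), pos 2: r→v (+4), pos 3: e→f (+1) — repeating every 2. It's a Vigenère-style cipher with numeric key [4,1]: position i shifts by key[i mod 2].
On pinch: p+4=t, i+1=j, n+4=r, c+1=d, h+4=l.

tjrdl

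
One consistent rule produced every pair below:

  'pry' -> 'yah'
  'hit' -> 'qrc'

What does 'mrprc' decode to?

Every letter moves 9 places later in the alphabet, wrapping around z→a.
Undoing it on mrprc: m−9=d, r−9=i, p−9=g, r−9=i, c−9=t.

digit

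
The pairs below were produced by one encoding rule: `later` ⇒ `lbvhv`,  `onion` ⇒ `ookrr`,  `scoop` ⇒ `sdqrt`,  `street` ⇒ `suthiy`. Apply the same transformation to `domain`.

dpodms

In later: l→l is +0, a→b is +1, t→v is +2, e→h is +3 — the shift increases by 1 each position. The shift increases by 1 at each position, starting from +0: 0, 1, 2, ….
For domain: d+0=d, o+1=p, m+2=o, a+3=d, i+4=m, n+5=s.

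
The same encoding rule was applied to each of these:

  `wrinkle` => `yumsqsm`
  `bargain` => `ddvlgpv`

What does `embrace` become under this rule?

gpfwgjm

Letter i (0-indexed) is shifted by i+2, so successive shifts are 2, 3, 4, ….
Applying it to embrace: e+2=g, m+3=p, b+4=f, r+5=w, a+6=g, c+7=j, e+8=m.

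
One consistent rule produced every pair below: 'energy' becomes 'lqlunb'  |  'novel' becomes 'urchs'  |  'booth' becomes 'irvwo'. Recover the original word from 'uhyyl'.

A repeating key of period 2 is used — shifts +7, +3 over and over.
Decoding uhyyl: u−7=n, h−3=e, y−7=r, y−3=v, l−7=e.

nerve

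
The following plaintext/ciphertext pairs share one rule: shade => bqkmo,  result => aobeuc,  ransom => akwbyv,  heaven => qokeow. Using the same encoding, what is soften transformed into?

byocow

Two shifts are in play — +10 for a/e/i/o/u, +9 for every other letter.
Applying it to soften: s(cons)+9=b, o(vowel)+10=y, f(cons)+9=o, t(cons)+9=c, e(vowel)+10=o, n(cons)+9=w.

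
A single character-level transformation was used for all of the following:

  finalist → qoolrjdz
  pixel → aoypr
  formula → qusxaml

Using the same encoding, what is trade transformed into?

exbok

Shifts by position in finalist: pos 0: f→q (+11), pos 1: i→o (+6), pos 2: n→o (+1), pos 3: a→l (+11), pos 4: l→r (+6), pos 5: i→j (+1) — repeating every 3. The shifts repeat in a cycle of length 3: positions 0,1,… shift by +11, +6, +1, then the pattern repeats.
On trade: t+11=e, r+6=x, a+1=b, d+11=o, e+6=k.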